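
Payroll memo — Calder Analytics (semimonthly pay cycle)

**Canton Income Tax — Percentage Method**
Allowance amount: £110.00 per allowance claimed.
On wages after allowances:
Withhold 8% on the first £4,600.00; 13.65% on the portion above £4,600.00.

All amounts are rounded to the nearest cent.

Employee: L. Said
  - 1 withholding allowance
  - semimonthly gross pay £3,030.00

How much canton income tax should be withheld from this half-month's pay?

£233.60

Canton Income Tax: taxable = £3,030.00 − 1×£110.00 = £2,920.00
  8% × £2,920.00 = £233.60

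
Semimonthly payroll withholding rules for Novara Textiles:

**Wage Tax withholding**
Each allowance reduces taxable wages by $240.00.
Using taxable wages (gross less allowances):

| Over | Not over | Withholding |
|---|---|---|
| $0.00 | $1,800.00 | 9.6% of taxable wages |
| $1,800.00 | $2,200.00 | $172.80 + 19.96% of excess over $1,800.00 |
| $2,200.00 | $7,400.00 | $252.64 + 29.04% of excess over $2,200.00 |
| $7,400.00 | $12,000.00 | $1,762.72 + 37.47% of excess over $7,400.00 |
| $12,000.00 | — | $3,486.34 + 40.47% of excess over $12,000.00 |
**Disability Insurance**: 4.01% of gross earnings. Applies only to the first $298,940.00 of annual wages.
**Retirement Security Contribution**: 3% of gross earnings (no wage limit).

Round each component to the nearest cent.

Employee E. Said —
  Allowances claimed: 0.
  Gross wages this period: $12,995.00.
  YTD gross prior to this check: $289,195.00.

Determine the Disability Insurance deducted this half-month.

Disability Insurance: cap $298,940.00 − YTD $289,195.00 = $9,745.00 subject; 4.01% × $9,745.00 = $390.77

$390.77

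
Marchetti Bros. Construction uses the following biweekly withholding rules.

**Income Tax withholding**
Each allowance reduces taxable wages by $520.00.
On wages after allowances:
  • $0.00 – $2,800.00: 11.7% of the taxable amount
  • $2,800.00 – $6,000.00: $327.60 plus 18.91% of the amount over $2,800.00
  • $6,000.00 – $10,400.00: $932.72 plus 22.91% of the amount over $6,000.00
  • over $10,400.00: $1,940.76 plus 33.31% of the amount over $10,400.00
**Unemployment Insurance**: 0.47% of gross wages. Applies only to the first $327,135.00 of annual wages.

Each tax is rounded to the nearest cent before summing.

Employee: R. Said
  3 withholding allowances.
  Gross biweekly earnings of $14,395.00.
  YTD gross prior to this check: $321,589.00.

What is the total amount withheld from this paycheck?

$2,777.93

Income Tax: taxable = $14,395.00 − 3×$520.00 = $12,835.00
  $1,940.76 + 33.31% × ($12,835.00 − $10,400.00) = $1,940.76 + 33.31% × $2,435.00 = $2,751.86
Unemployment Insurance: cap $327,135.00 − YTD $321,589.00 = $5,546.00 subject; 0.47% × $5,546.00 = $26.07
Total: $2,751.86 + $26.07 = $2,777.93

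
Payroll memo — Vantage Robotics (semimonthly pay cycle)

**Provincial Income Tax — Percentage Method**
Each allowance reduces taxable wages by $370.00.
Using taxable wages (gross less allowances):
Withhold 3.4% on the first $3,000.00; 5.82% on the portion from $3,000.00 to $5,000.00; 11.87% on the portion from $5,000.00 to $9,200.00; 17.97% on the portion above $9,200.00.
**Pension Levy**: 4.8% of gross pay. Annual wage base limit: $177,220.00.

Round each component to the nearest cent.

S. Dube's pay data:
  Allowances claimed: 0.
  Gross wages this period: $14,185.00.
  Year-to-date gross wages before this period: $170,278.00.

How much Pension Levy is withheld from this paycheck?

$333.22

Pension Levy: cap $177,220.00 − YTD $170,278.00 = $6,942.00 subject; 4.8% × $6,942.00 = $333.22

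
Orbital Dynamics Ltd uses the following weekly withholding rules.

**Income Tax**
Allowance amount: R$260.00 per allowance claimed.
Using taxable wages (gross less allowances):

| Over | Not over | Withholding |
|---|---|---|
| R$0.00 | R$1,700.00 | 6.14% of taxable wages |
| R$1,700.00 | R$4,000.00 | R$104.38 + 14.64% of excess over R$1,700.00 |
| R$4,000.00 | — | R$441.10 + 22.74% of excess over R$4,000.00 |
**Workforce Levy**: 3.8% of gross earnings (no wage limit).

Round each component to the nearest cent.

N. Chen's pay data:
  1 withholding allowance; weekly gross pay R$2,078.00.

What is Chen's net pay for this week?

Income Tax: taxable = R$2,078.00 − 1×R$260.00 = R$1,818.00
  R$104.38 + 14.64% × (R$1,818.00 − R$1,700.00) = R$104.38 + 14.64% × R$118.00 = R$121.66
Workforce Levy: 3.8% × R$2,078.00 = R$78.96
Total withheld: R$121.66 + R$78.96 = R$200.62
Net pay: R$2,078.00 − R$200.62 = R$1,877.38

R$1,877.38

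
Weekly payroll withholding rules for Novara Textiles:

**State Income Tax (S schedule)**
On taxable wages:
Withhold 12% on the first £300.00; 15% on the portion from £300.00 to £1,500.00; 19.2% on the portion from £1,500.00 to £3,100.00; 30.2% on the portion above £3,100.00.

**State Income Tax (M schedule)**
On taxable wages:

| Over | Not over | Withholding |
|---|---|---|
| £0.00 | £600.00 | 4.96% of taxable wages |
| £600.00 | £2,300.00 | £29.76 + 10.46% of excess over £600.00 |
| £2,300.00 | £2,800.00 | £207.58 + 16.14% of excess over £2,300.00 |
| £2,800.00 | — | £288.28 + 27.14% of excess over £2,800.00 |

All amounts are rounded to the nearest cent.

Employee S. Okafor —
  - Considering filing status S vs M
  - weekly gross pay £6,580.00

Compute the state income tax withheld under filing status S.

State Income Tax (S): taxable = £6,580.00
  £523.20 + 30.2% × (£6,580.00 − £3,100.00) = £523.20 + 30.2% × £3,480.00 = £1,574.16

£1,574.16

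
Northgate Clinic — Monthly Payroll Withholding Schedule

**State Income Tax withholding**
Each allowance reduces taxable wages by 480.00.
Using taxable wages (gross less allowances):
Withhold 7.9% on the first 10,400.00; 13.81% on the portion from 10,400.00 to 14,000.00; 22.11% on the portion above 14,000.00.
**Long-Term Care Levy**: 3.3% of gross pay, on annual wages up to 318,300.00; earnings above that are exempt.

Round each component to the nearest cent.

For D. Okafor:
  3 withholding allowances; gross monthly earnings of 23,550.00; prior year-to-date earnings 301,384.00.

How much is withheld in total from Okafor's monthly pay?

State Income Tax: taxable = 23,550.00 − 3×480.00 = 22,110.00
  1,318.76 + 22.11% × (22,110.00 − 14,000.00) = 1,318.76 + 22.11% × 8,110.00 = 3,111.88
Long-Term Care Levy: cap 318,300.00 − YTD 301,384.00 = 16,916.00 subject; 3.3% × 16,916.00 = 558.23
Total: 3,111.88 + 558.23 = 3,670.11

3,670.11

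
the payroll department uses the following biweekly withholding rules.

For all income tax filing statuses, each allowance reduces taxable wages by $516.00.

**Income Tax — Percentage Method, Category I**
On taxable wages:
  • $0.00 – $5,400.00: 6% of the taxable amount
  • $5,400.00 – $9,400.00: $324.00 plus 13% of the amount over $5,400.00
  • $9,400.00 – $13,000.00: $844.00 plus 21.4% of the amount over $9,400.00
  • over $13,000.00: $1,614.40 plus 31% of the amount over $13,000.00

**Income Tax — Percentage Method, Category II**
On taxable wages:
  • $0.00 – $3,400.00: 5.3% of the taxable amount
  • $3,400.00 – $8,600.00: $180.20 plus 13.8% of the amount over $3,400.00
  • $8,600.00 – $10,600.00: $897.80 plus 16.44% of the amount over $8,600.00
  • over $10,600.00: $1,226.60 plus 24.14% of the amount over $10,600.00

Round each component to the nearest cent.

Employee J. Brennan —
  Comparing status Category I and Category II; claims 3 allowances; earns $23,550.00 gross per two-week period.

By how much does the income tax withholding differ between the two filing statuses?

$425.98

Income Tax (Category I): taxable = $23,550.00 − 3×$516.00 = $22,002.00
  $1,614.40 + 31% × ($22,002.00 − $13,000.00) = $1,614.40 + 31% × $9,002.00 = $4,405.02
Income Tax (Category II): taxable = $23,550.00 − 3×$516.00 = $22,002.00
  $1,226.60 + 24.14% × ($22,002.00 − $10,600.00) = $1,226.60 + 24.14% × $11,402.00 = $3,979.04
Difference: |$4,405.02 − $3,979.04| = $425.98 (higher under Category I)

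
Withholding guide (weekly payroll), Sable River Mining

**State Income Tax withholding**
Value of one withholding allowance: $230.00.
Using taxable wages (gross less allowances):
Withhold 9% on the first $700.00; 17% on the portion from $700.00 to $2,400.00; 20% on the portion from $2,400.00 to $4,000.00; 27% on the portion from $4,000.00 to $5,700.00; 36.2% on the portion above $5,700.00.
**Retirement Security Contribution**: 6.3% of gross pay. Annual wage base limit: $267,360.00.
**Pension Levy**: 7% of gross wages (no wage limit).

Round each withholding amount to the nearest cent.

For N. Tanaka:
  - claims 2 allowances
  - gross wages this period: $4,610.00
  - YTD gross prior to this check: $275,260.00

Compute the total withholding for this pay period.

State Income Tax: taxable = $4,610.00 − 2×$230.00 = $4,150.00
  $672.00 + 27% × ($4,150.00 − $4,000.00) = $672.00 + 27% × $150.00 = $712.50
Retirement Security Contribution: YTD $275,260.00 ≥ cap $267,360.00 → $0.00
Pension Levy: 7% × $4,610.00 = $322.70
Total: $712.50 + $0.00 + $322.70 = $1,035.20

$1,035.20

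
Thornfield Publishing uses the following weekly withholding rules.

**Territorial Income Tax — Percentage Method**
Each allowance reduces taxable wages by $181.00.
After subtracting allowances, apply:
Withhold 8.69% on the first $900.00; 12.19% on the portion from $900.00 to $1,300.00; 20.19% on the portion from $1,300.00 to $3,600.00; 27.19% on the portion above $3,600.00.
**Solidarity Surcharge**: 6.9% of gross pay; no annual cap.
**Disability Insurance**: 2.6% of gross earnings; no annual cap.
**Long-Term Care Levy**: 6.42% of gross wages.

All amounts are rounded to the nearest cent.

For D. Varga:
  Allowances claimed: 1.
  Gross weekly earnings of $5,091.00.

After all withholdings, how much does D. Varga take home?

$3,332.98

Territorial Income Tax: taxable = $5,091.00 − 1×$181.00 = $4,910.00
  $591.34 + 27.19% × ($4,910.00 − $3,600.00) = $591.34 + 27.19% × $1,310.00 = $947.53
Solidarity Surcharge: 6.9% × $5,091.00 = $351.28
Disability Insurance: 2.6% × $5,091.00 = $132.37
Long-Term Care Levy: 6.42% × $5,091.00 = $326.84
Total withheld: $947.53 + $351.28 + $132.37 + $326.84 = $1,758.02
Net pay: $5,091.00 − $1,758.02 = $3,332.98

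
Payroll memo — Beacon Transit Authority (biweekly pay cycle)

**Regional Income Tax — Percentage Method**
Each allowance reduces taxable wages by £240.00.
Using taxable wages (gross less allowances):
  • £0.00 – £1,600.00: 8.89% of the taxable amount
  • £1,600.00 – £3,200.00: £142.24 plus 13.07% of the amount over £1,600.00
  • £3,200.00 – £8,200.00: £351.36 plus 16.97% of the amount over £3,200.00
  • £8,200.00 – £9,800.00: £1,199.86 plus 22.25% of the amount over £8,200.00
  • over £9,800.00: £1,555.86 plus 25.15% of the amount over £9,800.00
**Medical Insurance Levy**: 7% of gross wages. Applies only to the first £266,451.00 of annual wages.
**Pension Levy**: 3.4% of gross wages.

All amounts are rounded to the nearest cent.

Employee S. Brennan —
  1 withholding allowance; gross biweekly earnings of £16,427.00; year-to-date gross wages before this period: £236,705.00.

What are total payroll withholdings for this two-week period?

£4,870.60

Regional Income Tax: taxable = £16,427.00 − 1×£240.00 = £16,187.00
  £1,555.86 + 25.15% × (£16,187.00 − £9,800.00) = £1,555.86 + 25.15% × £6,387.00 = £3,162.19
Medical Insurance Levy: 7% × £16,427.00 = £1,149.89
Pension Levy: 3.4% × £16,427.00 = £558.52
Total: £3,162.19 + £1,149.89 + £558.52 = £4,870.60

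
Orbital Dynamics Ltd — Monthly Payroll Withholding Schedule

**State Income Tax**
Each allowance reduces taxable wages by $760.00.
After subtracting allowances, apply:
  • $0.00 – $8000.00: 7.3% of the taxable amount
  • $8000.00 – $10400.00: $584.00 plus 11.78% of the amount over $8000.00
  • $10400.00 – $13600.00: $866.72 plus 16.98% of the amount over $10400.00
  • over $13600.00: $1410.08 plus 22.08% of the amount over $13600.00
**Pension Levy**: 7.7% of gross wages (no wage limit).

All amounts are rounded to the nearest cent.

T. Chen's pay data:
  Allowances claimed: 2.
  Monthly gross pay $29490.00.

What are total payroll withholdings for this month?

$6853.71

State Income Tax: taxable = $29490.00 − 2×$760.00 = $27970.00
  $1410.08 + 22.08% × ($27970.00 − $13600.00) = $1410.08 + 22.08% × $14370.00 = $4582.98
Pension Levy: 7.7% × $29490.00 = $2270.73
Total: $4582.98 + $2270.73 = $6853.71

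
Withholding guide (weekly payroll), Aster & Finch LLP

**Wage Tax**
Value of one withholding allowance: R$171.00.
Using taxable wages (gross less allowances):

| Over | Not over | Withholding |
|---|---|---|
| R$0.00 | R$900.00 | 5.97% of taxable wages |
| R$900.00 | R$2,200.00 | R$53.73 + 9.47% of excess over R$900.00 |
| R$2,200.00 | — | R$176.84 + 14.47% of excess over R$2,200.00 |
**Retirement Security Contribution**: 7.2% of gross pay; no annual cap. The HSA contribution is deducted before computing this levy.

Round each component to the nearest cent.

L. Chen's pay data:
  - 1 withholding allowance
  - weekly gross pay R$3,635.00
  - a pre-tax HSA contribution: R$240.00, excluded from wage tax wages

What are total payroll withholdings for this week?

R$569.45

Wage Tax: taxable = R$3,635.00 − R$240.00 − 1×R$171.00 = R$3,224.00
  R$176.84 + 14.47% × (R$3,224.00 − R$2,200.00) = R$176.84 + 14.47% × R$1,024.00 = R$325.01
Retirement Security Contribution: 7.2% × R$3,395.00 = R$244.44
Total: R$325.01 + R$244.44 = R$569.45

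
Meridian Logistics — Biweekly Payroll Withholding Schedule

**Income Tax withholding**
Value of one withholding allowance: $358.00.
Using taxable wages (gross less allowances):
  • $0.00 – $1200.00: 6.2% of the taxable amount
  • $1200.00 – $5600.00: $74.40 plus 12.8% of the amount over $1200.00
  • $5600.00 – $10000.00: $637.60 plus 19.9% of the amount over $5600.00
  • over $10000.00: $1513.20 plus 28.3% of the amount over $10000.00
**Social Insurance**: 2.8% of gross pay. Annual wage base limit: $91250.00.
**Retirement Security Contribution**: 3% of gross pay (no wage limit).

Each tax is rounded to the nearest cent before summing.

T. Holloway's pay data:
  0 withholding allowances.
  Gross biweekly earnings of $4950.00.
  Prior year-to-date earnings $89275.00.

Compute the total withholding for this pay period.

Income Tax: taxable = $4950.00
  $74.40 + 12.8% × ($4950.00 − $1200.00) = $74.40 + 12.8% × $3750.00 = $554.40
Social Insurance: cap $91250.00 − YTD $89275.00 = $1975.00 subject; 2.8% × $1975.00 = $55.30
Retirement Security Contribution: 3% × $4950.00 = $148.50
Total: $554.40 + $55.30 + $148.50 = $758.20

$758.20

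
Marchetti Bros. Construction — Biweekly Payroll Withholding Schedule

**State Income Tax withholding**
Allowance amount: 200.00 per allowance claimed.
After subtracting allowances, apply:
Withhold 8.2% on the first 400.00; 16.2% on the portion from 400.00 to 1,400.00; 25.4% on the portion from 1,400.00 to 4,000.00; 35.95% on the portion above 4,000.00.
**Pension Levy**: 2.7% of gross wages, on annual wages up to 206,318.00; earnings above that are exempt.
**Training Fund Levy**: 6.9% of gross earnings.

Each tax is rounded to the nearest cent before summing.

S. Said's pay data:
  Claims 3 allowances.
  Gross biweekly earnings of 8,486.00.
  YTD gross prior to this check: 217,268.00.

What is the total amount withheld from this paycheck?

2,837.75

State Income Tax: taxable = 8,486.00 − 3×200.00 = 7,886.00
  855.20 + 35.95% × (7,886.00 − 4,000.00) = 855.20 + 35.95% × 3,886.00 = 2,252.22
Pension Levy: YTD 217,268.00 ≥ cap 206,318.00 → 0.00
Training Fund Levy: 6.9% × 8,486.00 = 585.53
Total: 2,252.22 + 0.00 + 585.53 = 2,837.75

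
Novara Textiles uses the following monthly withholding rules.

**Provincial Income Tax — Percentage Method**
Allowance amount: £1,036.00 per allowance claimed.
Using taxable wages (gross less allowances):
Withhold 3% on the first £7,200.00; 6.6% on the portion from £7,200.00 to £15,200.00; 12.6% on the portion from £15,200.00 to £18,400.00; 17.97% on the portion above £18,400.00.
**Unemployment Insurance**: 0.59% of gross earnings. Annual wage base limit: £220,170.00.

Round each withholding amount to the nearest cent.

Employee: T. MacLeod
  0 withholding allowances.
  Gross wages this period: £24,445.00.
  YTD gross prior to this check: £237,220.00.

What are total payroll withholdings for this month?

Provincial Income Tax: taxable = £24,445.00
  £1,147.20 + 17.97% × (£24,445.00 − £18,400.00) = £1,147.20 + 17.97% × £6,045.00 = £2,233.49
Unemployment Insurance: YTD £237,220.00 ≥ cap £220,170.00 → £0.00
Total: £2,233.49 + £0.00 = £2,233.49

£2,233.49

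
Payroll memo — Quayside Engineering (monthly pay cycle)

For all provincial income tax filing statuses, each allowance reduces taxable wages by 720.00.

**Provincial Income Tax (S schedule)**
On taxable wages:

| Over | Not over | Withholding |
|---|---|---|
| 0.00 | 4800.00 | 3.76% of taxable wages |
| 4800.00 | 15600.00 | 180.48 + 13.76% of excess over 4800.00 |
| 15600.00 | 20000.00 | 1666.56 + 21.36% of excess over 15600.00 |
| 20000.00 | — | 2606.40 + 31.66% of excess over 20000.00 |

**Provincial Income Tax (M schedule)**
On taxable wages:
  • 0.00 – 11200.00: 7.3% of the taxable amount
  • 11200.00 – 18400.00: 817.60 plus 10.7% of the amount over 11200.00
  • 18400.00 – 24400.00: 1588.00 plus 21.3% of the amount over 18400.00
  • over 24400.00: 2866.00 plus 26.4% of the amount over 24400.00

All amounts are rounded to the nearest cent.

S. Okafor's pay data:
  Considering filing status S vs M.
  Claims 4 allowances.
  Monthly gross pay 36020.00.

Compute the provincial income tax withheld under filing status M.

5173.36

Provincial Income Tax (M): taxable = 36020.00 − 4×720.00 = 33140.00
  2866.00 + 26.4% × (33140.00 − 24400.00) = 2866.00 + 26.4% × 8740.00 = 5173.36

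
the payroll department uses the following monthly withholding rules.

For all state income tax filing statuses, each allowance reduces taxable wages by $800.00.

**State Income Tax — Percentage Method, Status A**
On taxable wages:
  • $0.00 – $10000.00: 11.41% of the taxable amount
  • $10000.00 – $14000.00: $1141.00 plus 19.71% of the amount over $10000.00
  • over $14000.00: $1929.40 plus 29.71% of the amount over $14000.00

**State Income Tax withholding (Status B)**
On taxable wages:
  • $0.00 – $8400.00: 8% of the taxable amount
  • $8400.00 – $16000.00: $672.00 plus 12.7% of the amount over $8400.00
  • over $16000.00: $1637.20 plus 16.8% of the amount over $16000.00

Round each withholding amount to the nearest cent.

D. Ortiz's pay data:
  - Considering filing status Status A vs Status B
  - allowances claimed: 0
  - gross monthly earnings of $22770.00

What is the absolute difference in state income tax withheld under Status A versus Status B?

$1760.41

State Income Tax (Status A): taxable = $22770.00
  $1929.40 + 29.71% × ($22770.00 − $14000.00) = $1929.40 + 29.71% × $8770.00 = $4534.97
State Income Tax (Status B): taxable = $22770.00
  $1637.20 + 16.8% × ($22770.00 − $16000.00) = $1637.20 + 16.8% × $6770.00 = $2774.56
Difference: |$4534.97 − $2774.56| = $1760.41 (higher under Status A)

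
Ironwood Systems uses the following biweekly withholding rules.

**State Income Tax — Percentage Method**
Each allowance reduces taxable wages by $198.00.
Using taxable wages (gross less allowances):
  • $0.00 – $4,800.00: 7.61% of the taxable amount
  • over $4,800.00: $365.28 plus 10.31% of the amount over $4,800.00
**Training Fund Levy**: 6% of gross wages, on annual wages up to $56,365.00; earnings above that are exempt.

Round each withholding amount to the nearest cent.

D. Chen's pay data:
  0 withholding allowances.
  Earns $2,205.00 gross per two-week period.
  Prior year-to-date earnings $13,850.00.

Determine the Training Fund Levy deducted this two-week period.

$132.30

Training Fund Levy: 6% × $2,205.00 = $132.30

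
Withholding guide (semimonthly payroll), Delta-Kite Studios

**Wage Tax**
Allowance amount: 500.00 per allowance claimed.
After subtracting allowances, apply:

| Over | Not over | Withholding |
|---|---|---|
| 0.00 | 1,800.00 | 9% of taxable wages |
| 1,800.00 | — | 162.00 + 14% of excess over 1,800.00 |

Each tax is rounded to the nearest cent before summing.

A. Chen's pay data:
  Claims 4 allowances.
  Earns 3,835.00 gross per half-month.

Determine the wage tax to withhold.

Wage Tax: taxable = 3,835.00 − 4×500.00 = 1,835.00
  162.00 + 14% × (1,835.00 − 1,800.00) = 162.00 + 14% × 35.00 = 166.90

166.90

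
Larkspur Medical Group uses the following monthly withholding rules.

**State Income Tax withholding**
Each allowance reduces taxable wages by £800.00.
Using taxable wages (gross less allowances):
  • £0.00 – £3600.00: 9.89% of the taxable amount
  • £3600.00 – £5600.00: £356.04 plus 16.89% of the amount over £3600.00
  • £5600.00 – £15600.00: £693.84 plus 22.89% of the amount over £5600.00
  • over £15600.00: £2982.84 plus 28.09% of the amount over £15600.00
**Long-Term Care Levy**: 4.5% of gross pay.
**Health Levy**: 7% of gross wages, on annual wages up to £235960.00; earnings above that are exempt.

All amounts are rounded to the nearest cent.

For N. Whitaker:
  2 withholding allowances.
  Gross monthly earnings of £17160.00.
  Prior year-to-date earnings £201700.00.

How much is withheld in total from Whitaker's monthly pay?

State Income Tax: taxable = £17160.00 − 2×£800.00 = £15560.00
  £693.84 + 22.89% × (£15560.00 − £5600.00) = £693.84 + 22.89% × £9960.00 = £2973.68
Long-Term Care Levy: 4.5% × £17160.00 = £772.20
Health Levy: 7% × £17160.00 = £1201.20
Total: £2973.68 + £772.20 + £1201.20 = £4947.08

£4947.08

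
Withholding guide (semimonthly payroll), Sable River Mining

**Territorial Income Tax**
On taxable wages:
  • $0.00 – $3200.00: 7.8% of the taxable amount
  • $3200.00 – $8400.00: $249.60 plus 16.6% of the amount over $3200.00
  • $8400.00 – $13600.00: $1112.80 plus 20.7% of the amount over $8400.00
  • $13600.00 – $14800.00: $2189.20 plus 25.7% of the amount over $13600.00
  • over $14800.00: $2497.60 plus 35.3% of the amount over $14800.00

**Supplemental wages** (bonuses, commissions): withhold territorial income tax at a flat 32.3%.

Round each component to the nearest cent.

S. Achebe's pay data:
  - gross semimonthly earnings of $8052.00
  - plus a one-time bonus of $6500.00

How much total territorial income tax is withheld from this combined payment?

Territorial Income Tax: taxable = $8052.00
  $249.60 + 16.6% × ($8052.00 − $3200.00) = $249.60 + 16.6% × $4852.00 = $1055.03
Supplemental (32.3% flat on bonus): 32.3% × $6500.00 = $2099.50
Total territorial income tax: $1055.03 + $2099.50 = $3154.53

$3154.53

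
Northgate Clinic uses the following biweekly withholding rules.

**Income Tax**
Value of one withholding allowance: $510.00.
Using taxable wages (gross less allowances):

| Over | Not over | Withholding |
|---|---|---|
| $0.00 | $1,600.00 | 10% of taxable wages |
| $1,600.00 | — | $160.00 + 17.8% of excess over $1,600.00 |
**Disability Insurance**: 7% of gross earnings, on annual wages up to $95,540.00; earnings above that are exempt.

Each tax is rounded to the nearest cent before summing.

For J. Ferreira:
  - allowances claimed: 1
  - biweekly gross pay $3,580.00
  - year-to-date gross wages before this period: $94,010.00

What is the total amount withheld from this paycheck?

$528.76

Income Tax: taxable = $3,580.00 − 1×$510.00 = $3,070.00
  $160.00 + 17.8% × ($3,070.00 − $1,600.00) = $160.00 + 17.8% × $1,470.00 = $421.66
Disability Insurance: cap $95,540.00 − YTD $94,010.00 = $1,530.00 subject; 7% × $1,530.00 = $107.10
Total: $421.66 + $107.10 = $528.76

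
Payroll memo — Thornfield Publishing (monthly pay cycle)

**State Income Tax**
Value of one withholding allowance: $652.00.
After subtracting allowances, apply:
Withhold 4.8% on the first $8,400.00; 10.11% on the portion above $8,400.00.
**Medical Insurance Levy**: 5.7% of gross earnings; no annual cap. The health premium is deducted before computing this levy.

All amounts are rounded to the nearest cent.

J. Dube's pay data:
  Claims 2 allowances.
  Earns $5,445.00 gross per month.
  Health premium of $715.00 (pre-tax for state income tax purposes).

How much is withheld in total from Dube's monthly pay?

State Income Tax: taxable = $5,445.00 − $715.00 − 2×$652.00 = $3,426.00
  4.8% × $3,426.00 = $164.45
Medical Insurance Levy: 5.7% × $4,730.00 = $269.61
Total: $164.45 + $269.61 = $434.06

$434.06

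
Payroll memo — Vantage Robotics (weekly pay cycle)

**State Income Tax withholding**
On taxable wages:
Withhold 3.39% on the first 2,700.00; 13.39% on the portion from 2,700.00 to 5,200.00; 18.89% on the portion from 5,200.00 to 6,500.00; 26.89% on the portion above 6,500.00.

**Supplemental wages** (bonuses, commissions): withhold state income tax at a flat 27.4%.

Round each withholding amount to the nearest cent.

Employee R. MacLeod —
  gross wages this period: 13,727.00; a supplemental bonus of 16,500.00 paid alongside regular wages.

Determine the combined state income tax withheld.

State Income Tax: taxable = 13,727.00
  671.85 + 26.89% × (13,727.00 − 6,500.00) = 671.85 + 26.89% × 7,227.00 = 2,615.19
Supplemental (27.4% flat on bonus): 27.4% × 16,500.00 = 4,521.00
Total state income tax: 2,615.19 + 4,521.00 = 7,136.19

7,136.19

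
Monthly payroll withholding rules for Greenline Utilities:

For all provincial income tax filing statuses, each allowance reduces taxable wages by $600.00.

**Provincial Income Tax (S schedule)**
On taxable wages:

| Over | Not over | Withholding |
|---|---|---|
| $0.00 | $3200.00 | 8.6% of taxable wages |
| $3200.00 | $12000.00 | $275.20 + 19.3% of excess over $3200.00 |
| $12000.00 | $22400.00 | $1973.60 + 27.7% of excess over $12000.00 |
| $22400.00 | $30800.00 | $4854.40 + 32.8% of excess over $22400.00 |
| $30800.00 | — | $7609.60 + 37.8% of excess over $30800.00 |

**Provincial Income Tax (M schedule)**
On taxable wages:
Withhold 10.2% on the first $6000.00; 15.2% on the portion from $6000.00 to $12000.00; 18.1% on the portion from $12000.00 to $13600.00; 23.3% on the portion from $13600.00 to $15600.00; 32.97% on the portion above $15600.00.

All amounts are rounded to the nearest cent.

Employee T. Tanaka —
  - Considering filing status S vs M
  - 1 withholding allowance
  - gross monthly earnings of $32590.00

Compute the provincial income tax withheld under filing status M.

$7683.38

Provincial Income Tax (M): taxable = $32590.00 − 1×$600.00 = $31990.00
  $2279.60 + 32.97% × ($31990.00 − $15600.00) = $2279.60 + 32.97% × $16390.00 = $7683.38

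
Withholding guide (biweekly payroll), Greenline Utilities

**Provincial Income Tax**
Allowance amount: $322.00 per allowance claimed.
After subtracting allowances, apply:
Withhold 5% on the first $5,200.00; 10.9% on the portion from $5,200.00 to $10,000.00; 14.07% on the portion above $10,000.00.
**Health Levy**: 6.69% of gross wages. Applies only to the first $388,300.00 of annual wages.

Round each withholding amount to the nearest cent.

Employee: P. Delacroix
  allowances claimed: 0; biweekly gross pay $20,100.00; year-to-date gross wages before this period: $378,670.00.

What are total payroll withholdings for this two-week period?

Provincial Income Tax: taxable = $20,100.00
  $783.20 + 14.07% × ($20,100.00 − $10,000.00) = $783.20 + 14.07% × $10,100.00 = $2,204.27
Health Levy: cap $388,300.00 − YTD $378,670.00 = $9,630.00 subject; 6.69% × $9,630.00 = $644.25
Total: $2,204.27 + $644.25 = $2,848.52

$2,848.52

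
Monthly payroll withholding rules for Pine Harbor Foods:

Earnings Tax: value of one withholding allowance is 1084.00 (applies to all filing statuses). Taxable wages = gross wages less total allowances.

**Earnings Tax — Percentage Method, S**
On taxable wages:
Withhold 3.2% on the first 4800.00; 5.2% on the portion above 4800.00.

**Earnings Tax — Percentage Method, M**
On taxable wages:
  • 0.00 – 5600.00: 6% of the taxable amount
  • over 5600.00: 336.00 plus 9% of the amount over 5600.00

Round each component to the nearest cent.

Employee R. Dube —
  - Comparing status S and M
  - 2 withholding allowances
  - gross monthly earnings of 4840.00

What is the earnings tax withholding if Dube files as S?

Earnings Tax (S): taxable = 4840.00 − 2×1084.00 = 2672.00
  3.2% × 2672.00 = 85.50

85.50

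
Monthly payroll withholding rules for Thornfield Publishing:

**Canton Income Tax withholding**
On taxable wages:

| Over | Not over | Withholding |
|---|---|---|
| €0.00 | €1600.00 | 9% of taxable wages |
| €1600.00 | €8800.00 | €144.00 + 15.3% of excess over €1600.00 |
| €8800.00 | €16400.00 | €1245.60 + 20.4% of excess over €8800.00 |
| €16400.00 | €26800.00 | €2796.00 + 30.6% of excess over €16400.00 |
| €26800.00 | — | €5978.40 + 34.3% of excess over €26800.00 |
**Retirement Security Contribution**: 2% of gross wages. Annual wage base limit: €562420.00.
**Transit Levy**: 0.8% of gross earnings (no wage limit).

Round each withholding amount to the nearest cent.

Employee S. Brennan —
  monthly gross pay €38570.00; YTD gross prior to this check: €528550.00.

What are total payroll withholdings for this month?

€11001.47

Canton Income Tax: taxable = €38570.00
  €5978.40 + 34.3% × (€38570.00 − €26800.00) = €5978.40 + 34.3% × €11770.00 = €10015.51
Retirement Security Contribution: cap €562420.00 − YTD €528550.00 = €33870.00 subject; 2% × €33870.00 = €677.40
Transit Levy: 0.8% × €38570.00 = €308.56
Total: €10015.51 + €677.40 + €308.56 = €11001.47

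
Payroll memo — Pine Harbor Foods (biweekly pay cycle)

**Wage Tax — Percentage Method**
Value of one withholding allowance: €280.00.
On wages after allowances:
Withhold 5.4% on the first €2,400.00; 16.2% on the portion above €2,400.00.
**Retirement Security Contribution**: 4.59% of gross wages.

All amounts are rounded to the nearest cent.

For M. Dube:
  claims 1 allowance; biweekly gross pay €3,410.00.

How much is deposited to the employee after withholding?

€3,005.62

Wage Tax: taxable = €3,410.00 − 1×€280.00 = €3,130.00
  €129.60 + 16.2% × (€3,130.00 − €2,400.00) = €129.60 + 16.2% × €730.00 = €247.86
Retirement Security Contribution: 4.59% × €3,410.00 = €156.52
Total withheld: €247.86 + €156.52 = €404.38
Net pay: €3,410.00 − €404.38 = €3,005.62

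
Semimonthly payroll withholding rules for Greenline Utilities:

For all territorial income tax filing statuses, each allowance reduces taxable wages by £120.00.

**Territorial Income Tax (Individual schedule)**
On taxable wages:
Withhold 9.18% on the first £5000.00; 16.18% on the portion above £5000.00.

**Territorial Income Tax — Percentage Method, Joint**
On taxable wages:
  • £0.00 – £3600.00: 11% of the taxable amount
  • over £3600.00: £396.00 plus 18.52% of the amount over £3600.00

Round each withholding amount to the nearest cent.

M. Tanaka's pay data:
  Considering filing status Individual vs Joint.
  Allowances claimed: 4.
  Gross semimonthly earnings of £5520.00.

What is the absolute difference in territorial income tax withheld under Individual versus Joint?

Territorial Income Tax (Individual): taxable = £5520.00 − 4×£120.00 = £5040.00
  £459.00 + 16.18% × (£5040.00 − £5000.00) = £459.00 + 16.18% × £40.00 = £465.47
Territorial Income Tax (Joint): taxable = £5520.00 − 4×£120.00 = £5040.00
  £396.00 + 18.52% × (£5040.00 − £3600.00) = £396.00 + 18.52% × £1440.00 = £662.69
Difference: |£465.47 − £662.69| = £197.22 (higher under Joint)

£197.22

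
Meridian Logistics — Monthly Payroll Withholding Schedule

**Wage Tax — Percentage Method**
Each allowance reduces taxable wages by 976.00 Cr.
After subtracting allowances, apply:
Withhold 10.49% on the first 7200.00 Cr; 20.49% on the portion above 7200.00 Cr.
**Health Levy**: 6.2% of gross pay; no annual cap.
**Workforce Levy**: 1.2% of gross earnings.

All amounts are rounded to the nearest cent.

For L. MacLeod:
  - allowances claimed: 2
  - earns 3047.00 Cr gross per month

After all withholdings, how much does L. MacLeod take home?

2706.66 Cr

Wage Tax: taxable = 3047.00 Cr − 2×976.00 Cr = 1095.00 Cr
  10.49% × 1095.00 Cr = 114.87 Cr
Health Levy: 6.2% × 3047.00 Cr = 188.91 Cr
Workforce Levy: 1.2% × 3047.00 Cr = 36.56 Cr
Total withheld: 114.87 Cr + 188.91 Cr + 36.56 Cr = 340.34 Cr
Net pay: 3047.00 Cr − 340.34 Cr = 2706.66 Cr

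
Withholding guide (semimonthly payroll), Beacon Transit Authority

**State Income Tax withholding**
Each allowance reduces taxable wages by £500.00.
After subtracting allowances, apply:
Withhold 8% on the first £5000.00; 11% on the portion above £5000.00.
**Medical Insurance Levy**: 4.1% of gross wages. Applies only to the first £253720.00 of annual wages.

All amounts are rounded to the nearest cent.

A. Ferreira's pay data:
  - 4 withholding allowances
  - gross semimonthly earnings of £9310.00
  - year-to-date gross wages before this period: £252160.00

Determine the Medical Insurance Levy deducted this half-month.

Medical Insurance Levy: cap £253720.00 − YTD £252160.00 = £1560.00 subject; 4.1% × £1560.00 = £63.96

£63.96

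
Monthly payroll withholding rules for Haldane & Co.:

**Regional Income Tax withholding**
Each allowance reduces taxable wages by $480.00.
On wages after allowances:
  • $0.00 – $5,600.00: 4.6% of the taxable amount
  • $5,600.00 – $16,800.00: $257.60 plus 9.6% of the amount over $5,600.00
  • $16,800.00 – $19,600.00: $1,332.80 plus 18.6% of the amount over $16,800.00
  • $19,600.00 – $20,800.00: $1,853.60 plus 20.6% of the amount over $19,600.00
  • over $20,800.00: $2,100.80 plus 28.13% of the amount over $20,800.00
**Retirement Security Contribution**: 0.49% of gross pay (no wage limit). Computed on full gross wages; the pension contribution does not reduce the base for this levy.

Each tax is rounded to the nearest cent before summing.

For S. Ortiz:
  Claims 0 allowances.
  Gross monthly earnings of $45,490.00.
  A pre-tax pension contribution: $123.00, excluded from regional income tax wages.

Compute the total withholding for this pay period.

Regional Income Tax: taxable = $45,490.00 − $123.00 = $45,367.00
  $2,100.80 + 28.13% × ($45,367.00 − $20,800.00) = $2,100.80 + 28.13% × $24,567.00 = $9,011.50
Retirement Security Contribution: 0.49% × $45,490.00 = $222.90
Total: $9,011.50 + $222.90 = $9,234.40

$9,234.40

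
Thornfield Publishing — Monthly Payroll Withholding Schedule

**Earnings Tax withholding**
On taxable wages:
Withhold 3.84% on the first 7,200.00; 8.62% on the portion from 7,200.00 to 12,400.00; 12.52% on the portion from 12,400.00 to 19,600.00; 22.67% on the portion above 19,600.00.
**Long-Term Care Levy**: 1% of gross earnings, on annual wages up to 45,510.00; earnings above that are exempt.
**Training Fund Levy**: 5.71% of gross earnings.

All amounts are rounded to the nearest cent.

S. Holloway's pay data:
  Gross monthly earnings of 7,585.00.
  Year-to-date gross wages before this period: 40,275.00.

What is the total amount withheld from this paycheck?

795.12

Earnings Tax: taxable = 7,585.00
  276.48 + 8.62% × (7,585.00 − 7,200.00) = 276.48 + 8.62% × 385.00 = 309.67
Long-Term Care Levy: cap 45,510.00 − YTD 40,275.00 = 5,235.00 subject; 1% × 5,235.00 = 52.35
Training Fund Levy: 5.71% × 7,585.00 = 433.10
Total: 309.67 + 52.35 + 433.10 = 795.12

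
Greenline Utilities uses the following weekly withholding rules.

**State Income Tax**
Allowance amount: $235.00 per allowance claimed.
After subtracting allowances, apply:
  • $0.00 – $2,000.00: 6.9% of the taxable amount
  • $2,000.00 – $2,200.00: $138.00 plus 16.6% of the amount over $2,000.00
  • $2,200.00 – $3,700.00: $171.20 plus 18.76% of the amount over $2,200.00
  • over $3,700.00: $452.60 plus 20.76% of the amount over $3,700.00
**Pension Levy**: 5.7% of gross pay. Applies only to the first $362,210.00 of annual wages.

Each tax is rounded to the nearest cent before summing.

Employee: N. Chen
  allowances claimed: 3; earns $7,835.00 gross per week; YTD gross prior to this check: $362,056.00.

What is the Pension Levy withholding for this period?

$8.78

Pension Levy: cap $362,210.00 − YTD $362,056.00 = $154.00 subject; 5.7% × $154.00 = $8.78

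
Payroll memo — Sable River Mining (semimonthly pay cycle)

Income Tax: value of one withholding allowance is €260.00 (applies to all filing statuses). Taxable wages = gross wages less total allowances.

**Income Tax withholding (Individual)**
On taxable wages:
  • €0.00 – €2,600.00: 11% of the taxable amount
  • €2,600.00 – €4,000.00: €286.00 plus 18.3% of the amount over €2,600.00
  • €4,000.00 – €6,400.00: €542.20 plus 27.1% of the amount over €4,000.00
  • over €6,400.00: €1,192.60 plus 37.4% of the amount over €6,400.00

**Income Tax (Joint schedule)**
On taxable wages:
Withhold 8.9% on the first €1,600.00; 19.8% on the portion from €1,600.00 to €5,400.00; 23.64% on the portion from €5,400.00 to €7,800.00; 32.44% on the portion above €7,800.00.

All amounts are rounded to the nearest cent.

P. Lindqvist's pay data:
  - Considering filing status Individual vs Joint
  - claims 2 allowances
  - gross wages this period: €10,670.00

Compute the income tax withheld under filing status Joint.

Income Tax (Joint): taxable = €10,670.00 − 2×€260.00 = €10,150.00
  €1,462.16 + 32.44% × (€10,150.00 − €7,800.00) = €1,462.16 + 32.44% × €2,350.00 = €2,224.50

€2,224.50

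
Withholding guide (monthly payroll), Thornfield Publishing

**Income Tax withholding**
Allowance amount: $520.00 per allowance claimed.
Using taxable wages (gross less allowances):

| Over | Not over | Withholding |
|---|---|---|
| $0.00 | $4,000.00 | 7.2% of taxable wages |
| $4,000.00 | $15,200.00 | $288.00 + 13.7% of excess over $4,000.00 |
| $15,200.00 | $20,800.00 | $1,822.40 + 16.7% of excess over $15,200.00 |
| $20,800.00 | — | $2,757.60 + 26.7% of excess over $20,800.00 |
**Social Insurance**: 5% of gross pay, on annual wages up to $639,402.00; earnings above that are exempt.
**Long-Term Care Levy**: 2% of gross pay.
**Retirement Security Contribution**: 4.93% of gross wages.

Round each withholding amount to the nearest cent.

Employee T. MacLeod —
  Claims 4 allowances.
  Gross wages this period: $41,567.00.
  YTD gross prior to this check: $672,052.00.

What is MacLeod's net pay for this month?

$30,939.38

Income Tax: taxable = $41,567.00 − 4×$520.00 = $39,487.00
  $2,757.60 + 26.7% × ($39,487.00 − $20,800.00) = $2,757.60 + 26.7% × $18,687.00 = $7,747.03
Social Insurance: YTD $672,052.00 ≥ cap $639,402.00 → $0.00
Long-Term Care Levy: 2% × $41,567.00 = $831.34
Retirement Security Contribution: 4.93% × $41,567.00 = $2,049.25
Total withheld: $7,747.03 + $0.00 + $831.34 + $2,049.25 = $10,627.62
Net pay: $41,567.00 − $10,627.62 = $30,939.38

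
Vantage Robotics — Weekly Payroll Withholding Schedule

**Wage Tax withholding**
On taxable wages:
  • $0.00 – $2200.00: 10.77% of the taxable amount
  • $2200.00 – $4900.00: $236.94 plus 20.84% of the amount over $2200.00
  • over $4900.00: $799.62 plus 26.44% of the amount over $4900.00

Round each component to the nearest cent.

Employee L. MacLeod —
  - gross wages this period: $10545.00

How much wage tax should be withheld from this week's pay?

$2292.16

Wage Tax: taxable = $10545.00
  $799.62 + 26.44% × ($10545.00 − $4900.00) = $799.62 + 26.44% × $5645.00 = $2292.16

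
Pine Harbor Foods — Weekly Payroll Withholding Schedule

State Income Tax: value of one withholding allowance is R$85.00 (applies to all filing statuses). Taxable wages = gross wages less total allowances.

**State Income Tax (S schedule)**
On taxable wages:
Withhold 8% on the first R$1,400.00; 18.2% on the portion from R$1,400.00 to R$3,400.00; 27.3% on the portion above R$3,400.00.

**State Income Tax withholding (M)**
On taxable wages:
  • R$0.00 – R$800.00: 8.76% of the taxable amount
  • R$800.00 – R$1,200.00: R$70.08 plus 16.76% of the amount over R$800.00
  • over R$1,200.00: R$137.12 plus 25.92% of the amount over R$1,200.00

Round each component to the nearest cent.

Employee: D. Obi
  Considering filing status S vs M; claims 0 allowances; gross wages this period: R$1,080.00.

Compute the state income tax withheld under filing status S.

State Income Tax (S): taxable = R$1,080.00
  8% × R$1,080.00 = R$86.40

R$86.40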